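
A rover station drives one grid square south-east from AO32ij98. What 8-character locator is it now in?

AO32jj07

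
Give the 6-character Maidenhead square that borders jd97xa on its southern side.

JD96xx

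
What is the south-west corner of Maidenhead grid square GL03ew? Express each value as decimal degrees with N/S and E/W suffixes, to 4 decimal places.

23.9167° N, 59.6667° W

Field G=6, L=11: +6·20° lon, +11·10° lat → SW at lon -60°, lat 20°.
Square 0, 3: +0·2° lon, +3·1° lat → SW at lon -60°, lat 23°.
Subsquare e=4, w=22: +4·0.0833333° lon, +22·0.0416667° lat → SW at lon -59.6667°, lat 23.9167°.
latitude 23.9167° N, longitude 59.6667° W.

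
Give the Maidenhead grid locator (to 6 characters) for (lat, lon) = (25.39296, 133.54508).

PL65sj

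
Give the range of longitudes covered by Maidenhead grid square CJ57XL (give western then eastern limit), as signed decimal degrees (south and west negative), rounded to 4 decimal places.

-128.0833, -128.0000

Field C=2, J=9: +2·20° lon, +9·10° lat → SW at lon -140°, lat 0°.
Square 5, 7: +5·2° lon, +7·1° lat → SW at lon -130°, lat 7°.
Subsquare x=23, l=11: +23·0.0833333° lon, +11·0.0416667° lat → SW at lon -128.083°, lat 7.45833°.
Cell spans 0.0833333° lon × 0.0416667° lat.
west -128.0833, east -128.0000.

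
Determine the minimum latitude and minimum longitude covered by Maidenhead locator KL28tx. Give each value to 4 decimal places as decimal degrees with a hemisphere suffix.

Field K=10, L=11: +10·20° lon, +11·10° lat → SW at lon 20°, lat 20°.
Square 2, 8: +2·2° lon, +8·1° lat → SW at lon 24°, lat 28°.
Subsquare t=19, x=23: +19·0.0833333° lon, +23·0.0416667° lat → SW at lon 25.5833°, lat 28.9583°.
latitude 28.9583° N, longitude 25.5833° E.

28.9583° N, 25.5833° E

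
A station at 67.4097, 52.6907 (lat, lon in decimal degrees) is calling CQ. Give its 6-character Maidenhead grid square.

LP67ij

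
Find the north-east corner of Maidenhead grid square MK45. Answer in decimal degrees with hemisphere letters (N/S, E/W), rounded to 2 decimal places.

16.00° N, 70.00° E

Field M=12, K=10: +12·20° lon, +10·10° lat → SW at lon 60°, lat 10°.
Square 4, 5: +4·2° lon, +5·1° lat → SW at lon 68°, lat 15°.
Cell spans 2° lon × 1° lat. NE corner is SW corner plus one full cell.
latitude 16.00° N, longitude 70.00° E.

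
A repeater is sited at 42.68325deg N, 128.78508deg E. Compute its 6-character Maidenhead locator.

PN42jq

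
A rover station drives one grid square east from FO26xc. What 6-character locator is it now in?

FO36ac

Longitude subsquare x = 23; +1 → 24, wraps to 0 = a, carry into square.
Longitude square 2; +1 → 3.
The latitude characters are unchanged.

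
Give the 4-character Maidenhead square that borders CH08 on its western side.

BH98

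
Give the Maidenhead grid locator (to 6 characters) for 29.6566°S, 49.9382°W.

GG50ai

Offset from 180°W / 90°S: lon 130.0618°, lat 60.3434°.
Field: 130.0618/20 → 6 → G, 60.3434/10 → 6 → G; chars GG.
Square: 10.0618/2 → 5, 0.3434/1 → 0; chars 50.
Subsquare: 0.0618/0.0833333 → 0 → a, 0.3434/0.0416667 → 8 → i; chars ai.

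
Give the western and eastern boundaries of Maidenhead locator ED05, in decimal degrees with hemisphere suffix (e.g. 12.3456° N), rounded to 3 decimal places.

Field E=4, D=3: +4·20° lon, +3·10° lat → SW at lon -100°, lat -60°.
Square 0, 5: +0·2° lon, +5·1° lat → SW at lon -100°, lat -55°.
Cell spans 2° lon × 1° lat.
west 100.000° W, east 98.000° W.

100.000° W, 98.000° W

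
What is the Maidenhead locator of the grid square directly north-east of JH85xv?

JH95aw

Longitude subsquare x = 23; +1 → 24, wraps to 0 = a, carry into square.
Longitude square 8; +1 → 9.
Latitude subsquare v = 21; +1 → 22 = w.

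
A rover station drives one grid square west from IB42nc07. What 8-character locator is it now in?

Longitude extended square 0; −1 → -1, wraps to 9, carry into subsquare.
Longitude subsquare n = 13; −1 → 12 = m.
The latitude characters are unchanged.

IB42mc97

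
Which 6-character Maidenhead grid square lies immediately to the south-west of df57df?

Longitude subsquare d = 3; −1 → 2 = c.
Latitude subsquare f = 5; −1 → 4 = e.

DF57ce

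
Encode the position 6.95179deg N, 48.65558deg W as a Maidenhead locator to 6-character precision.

Shift to the Maidenhead origin (180°W, 90°S): lon 131.3444, lat 96.9518.
Field: lon ⌊131.3444/20⌋ = 6 → G; lat ⌊96.9518/10⌋ = 9 → J.
Square: lon ⌊11.3444/2⌋ = 5; lat ⌊6.9518/1⌋ = 6.
Subsquare: lon ⌊1.3444/0.0833333⌋ = 16 → q; lat ⌊0.9518/0.0416667⌋ = 22 → w.

GJ56qw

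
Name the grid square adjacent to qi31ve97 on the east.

Longitude extended square 9; +1 → 10, wraps to 0, carry into subsquare.
Longitude subsquare v = 21; +1 → 22 = w.
The latitude characters are unchanged.

QI31we07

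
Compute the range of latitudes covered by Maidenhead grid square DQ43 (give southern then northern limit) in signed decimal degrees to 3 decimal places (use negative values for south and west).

Field D=3, Q=16: +3·20° lon, +16·10° lat → SW at lon -120°, lat 70°.
Square 4, 3: +4·2° lon, +3·1° lat → SW at lon -112°, lat 73°.
Cell spans 2° lon × 1° lat.
south 73.000, north 74.000.

73.000, 74.000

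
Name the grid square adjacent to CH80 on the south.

CG89

Latitude square 0; −1 → -1, wraps to 9, carry into field.
Latitude field H = 7; −1 → 6 = G.
The longitude characters are unchanged.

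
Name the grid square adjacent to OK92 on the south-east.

PK01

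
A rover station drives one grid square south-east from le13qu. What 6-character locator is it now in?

LE13rt

Longitude subsquare q = 16; +1 → 17 = r.
Latitude subsquare u = 20; −1 → 19 = t.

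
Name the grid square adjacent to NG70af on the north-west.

NG60xg

Longitude subsquare a = 0; −1 → -1, wraps to 23 = x, carry into square.
Longitude square 7; −1 → 6.
Latitude subsquare f = 5; +1 → 6 = g.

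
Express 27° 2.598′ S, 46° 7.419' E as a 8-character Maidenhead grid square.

Add 180° to longitude and 90° to latitude: 226.12365, 62.95670.
Field: lon ⌊226.12365/20⌋ = 11 → L; lat ⌊62.95670/10⌋ = 6 → G.
Square: lon ⌊6.12365/2⌋ = 3; lat ⌊2.95670/1⌋ = 2.
Subsquare: lon ⌊0.12365/0.0833333⌋ = 1 → b; lat ⌊0.95670/0.0416667⌋ = 22 → w.
Extended square: lon ⌊0.04032/0.00833333⌋ = 4; lat ⌊0.04003/0.00416667⌋ = 9.

LG32bw49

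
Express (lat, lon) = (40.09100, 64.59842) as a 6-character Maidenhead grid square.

MN20hc

Add 180° to longitude and 90° to latitude: 244.5984, 130.0910.
Field: 244.5984/20 → 12 → M, 130.0910/10 → 13 → N; chars MN.
Square: 4.5984/2 → 2, 0.0910/1 → 0; chars 20.
Subsquare: 0.5984/0.0833333 → 7 → h, 0.0910/0.0416667 → 2 → c; chars hc.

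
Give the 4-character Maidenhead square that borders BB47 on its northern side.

Latitude square 7; +1 → 8.
The longitude characters are unchanged.

BB48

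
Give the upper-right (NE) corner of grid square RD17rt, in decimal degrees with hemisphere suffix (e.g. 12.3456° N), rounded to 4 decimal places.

52.1667° S, 163.5000° E

Field R=17, D=3: +17·20° lon, +3·10° lat → SW at lon 160°, lat -60°.
Square 1, 7: +1·2° lon, +7·1° lat → SW at lon 162°, lat -53°.
Subsquare r=17, t=19: +17·0.0833333° lon, +19·0.0416667° lat → SW at lon 163.417°, lat -52.2083°.
Cell spans 0.0833333° lon × 0.0416667° lat. NE corner is SW corner plus one full cell.
latitude 52.1667° S, longitude 163.5000° E.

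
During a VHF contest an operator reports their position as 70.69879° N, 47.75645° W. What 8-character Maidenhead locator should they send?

Add 180° to longitude and 90° to latitude: 132.24355, 160.69879.
Field: lon ⌊132.24355/20⌋ = 6 → G; lat ⌊160.69879/10⌋ = 16 → Q.
Square: lon ⌊12.24355/2⌋ = 6; lat ⌊0.69879/1⌋ = 0.
Subsquare: lon ⌊0.24355/0.0833333⌋ = 2 → c; lat ⌊0.69879/0.0416667⌋ = 16 → q.
Extended square: lon ⌊0.07688/0.00833333⌋ = 9; lat ⌊0.03212/0.00416667⌋ = 7.

GQ60cq97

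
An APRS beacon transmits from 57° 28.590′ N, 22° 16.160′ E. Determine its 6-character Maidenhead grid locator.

KO17dl

Shift to the Maidenhead origin (180°W, 90°S): lon 202.2693, lat 147.4765.
Field: lon ⌊202.2693/20⌋ = 10 → K; lat ⌊147.4765/10⌋ = 14 → O.
Square: lon ⌊2.2693/2⌋ = 1; lat ⌊7.4765/1⌋ = 7.
Subsquare: lon ⌊0.2693/0.0833333⌋ = 3 → d; lat ⌊0.4765/0.0416667⌋ = 11 → l.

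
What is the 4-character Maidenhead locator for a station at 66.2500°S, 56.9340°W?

GC13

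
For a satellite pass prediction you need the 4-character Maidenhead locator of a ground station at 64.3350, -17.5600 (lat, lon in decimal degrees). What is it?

Shift to the Maidenhead origin (180°W, 90°S): lon 162.44, lat 154.33.
Field (20°×10°, letters A–R): 162.44/20 → 8 → I, 154.33/10 → 15 → P; chars IP.
Square (2°×1°, digits 0–9): 2.44/2 → 1, 4.33/1 → 4; chars 14.

IP14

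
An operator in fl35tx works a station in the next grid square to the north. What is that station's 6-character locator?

Latitude subsquare x = 23; +1 → 24, wraps to 0 = a, carry into square.
Latitude square 5; +1 → 6.
The longitude characters are unchanged.

FL36ta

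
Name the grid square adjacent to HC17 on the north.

HC18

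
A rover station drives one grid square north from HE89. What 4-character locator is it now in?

Latitude square 9; +1 → 10, wraps to 0, carry into field.
Latitude field E = 4; +1 → 5 = F.
The longitude characters are unchanged.

HF80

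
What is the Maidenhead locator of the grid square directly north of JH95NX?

JH96na

Latitude subsquare x = 23; +1 → 24, wraps to 0 = a, carry into square.
Latitude square 5; +1 → 6.
The longitude characters are unchanged.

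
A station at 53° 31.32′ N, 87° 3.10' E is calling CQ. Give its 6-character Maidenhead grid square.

NO33mm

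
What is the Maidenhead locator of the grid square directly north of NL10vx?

NL11va

Latitude subsquare x = 23; +1 → 24, wraps to 0 = a, carry into square.
Latitude square 0; +1 → 1.
The longitude characters are unchanged.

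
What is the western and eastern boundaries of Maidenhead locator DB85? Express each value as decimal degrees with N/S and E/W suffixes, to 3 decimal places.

104.000° W, 102.000° W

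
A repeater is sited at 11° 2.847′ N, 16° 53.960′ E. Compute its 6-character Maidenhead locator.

JK81kb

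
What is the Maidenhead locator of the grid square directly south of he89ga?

HE88gx

Latitude subsquare a = 0; −1 → -1, wraps to 23 = x, carry into square.
Latitude square 9; −1 → 8.
The longitude characters are unchanged.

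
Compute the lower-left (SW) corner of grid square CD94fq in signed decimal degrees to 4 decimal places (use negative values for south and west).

-55.3333, -121.5833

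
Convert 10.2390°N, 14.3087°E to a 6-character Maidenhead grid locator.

JK70df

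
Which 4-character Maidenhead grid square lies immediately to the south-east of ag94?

BG03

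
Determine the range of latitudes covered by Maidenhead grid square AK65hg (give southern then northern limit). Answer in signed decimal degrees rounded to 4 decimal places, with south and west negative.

15.2500, 15.2917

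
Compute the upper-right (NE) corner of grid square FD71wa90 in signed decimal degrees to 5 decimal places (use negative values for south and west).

Field F=5, D=3: +5·20° lon, +3·10° lat → SW at lon -80°, lat -60°.
Square 7, 1: +7·2° lon, +1·1° lat → SW at lon -66°, lat -59°.
Subsquare w=22, a=0: +22·0.0833333° lon, +0·0.0416667° lat → SW at lon -64.1667°, lat -59°.
Extended square 9, 0: +9·0.00833333° lon, +0·0.00416667° lat → SW at lon -64.0917°, lat -59°.
Cell spans 0.00833333° lon × 0.00416667° lat. NE corner is SW corner plus one full cell.
latitude -58.99583, longitude -64.08333.

-58.99583, -64.08333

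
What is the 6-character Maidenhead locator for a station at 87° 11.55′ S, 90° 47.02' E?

NA52jt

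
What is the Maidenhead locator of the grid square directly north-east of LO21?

Longitude square 2; +1 → 3.
Latitude square 1; +1 → 2.

LO32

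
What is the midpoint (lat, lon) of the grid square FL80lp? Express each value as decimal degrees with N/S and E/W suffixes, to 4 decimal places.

20.6458° N, 63.0417° W

Field F=5, L=11: +5·20° lon, +11·10° lat → SW at lon -80°, lat 20°.
Square 8, 0: +8·2° lon, +0·1° lat → SW at lon -64°, lat 20°.
Subsquare l=11, p=15: +11·0.0833333° lon, +15·0.0416667° lat → SW at lon -63.0833°, lat 20.625°.
Cell spans 0.0833333° lon × 0.0416667° lat. Centre is SW corner plus half of each.
latitude 20.6458° N, longitude 63.0417° W.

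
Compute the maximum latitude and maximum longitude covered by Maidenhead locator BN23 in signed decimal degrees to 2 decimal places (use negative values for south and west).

Field B=1, N=13: +1·20° lon, +13·10° lat → SW at lon -160°, lat 40°.
Square 2, 3: +2·2° lon, +3·1° lat → SW at lon -156°, lat 43°.
Cell spans 2° lon × 1° lat. NE corner is SW corner plus one full cell.
latitude 44.00, longitude -154.00.

44.00, -154.00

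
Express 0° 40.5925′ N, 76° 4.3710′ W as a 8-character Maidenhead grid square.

Add 180° to longitude and 90° to latitude: 103.92715, 90.67654.
Field: 103.92715/20 → 5 → F, 90.67654/10 → 9 → J; chars FJ.
Square: 3.92715/2 → 1, 0.67654/1 → 0; chars 10.
Subsquare: 1.92715/0.0833333 → 23 → x, 0.67654/0.0416667 → 16 → q; chars xq.
Extended square: 0.01048/0.00833333 → 1, 0.00987/0.00416667 → 2; chars 12.

FJ10xq12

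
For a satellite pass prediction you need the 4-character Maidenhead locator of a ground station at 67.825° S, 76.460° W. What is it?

FC12

Offset from 180°W / 90°S: lon 103.54°, lat 22.17°.
Field: lon ⌊103.54/20⌋ = 5 → F; lat ⌊22.17/10⌋ = 2 → C.
Square: lon ⌊3.54/2⌋ = 1; lat ⌊2.17/1⌋ = 2.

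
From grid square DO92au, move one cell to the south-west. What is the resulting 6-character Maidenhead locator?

Longitude subsquare a = 0; −1 → -1, wraps to 23 = x, carry into square.
Longitude square 9; −1 → 8.
Latitude subsquare u = 20; −1 → 19 = t.

DO82xt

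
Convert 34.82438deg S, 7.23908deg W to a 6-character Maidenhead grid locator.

Add 180° to longitude and 90° to latitude: 172.7609, 55.1756.
Field: lon ⌊172.7609/20⌋ = 8 → I; lat ⌊55.1756/10⌋ = 5 → F.
Square: lon ⌊12.7609/2⌋ = 6; lat ⌊5.1756/1⌋ = 5.
Subsquare: lon ⌊0.7609/0.0833333⌋ = 9 → j; lat ⌊0.1756/0.0416667⌋ = 4 → e.

IF65je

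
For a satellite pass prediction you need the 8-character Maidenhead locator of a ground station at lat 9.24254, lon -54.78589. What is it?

Offset from 180°W / 90°S: lon 125.21411°, lat 99.24254°.
Field: 125.21411/20 → 6 → G, 99.24254/10 → 9 → J; chars GJ.
Square: 5.21411/2 → 2, 9.24254/1 → 9; chars 29.
Subsquare: 1.21411/0.0833333 → 14 → o, 0.24254/0.0416667 → 5 → f; chars of.
Extended square: 0.04744/0.00833333 → 5, 0.03421/0.00416667 → 8; chars 58.

GJ29of58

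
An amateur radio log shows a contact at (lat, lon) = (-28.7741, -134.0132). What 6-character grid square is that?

Shift to the Maidenhead origin (180°W, 90°S): lon 45.9868, lat 61.2259.
Field: lon ⌊45.9868/20⌋ = 2 → C; lat ⌊61.2259/10⌋ = 6 → G.
Square: lon ⌊5.9868/2⌋ = 2; lat ⌊1.2259/1⌋ = 1.
Subsquare: lon ⌊1.9868/0.0833333⌋ = 23 → x; lat ⌊0.2259/0.0416667⌋ = 5 → f.

CG21xf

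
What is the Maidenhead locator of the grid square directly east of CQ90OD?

Longitude subsquare o = 14; +1 → 15 = p.
The latitude characters are unchanged.

CQ90pd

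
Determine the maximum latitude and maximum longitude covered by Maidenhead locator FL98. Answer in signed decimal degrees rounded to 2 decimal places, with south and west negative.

Field F=5, L=11: +5·20° lon, +11·10° lat → SW at lon -80°, lat 20°.
Square 9, 8: +9·2° lon, +8·1° lat → SW at lon -62°, lat 28°.
Cell spans 2° lon × 1° lat. NE corner is SW corner plus one full cell.
latitude 29.00, longitude -60.00.

29.00, -60.00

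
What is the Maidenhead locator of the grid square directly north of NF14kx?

Latitude subsquare x = 23; +1 → 24, wraps to 0 = a, carry into square.
Latitude square 4; +1 → 5.
The longitude characters are unchanged.

NF15ka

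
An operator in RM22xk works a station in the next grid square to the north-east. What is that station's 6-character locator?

Longitude subsquare x = 23; +1 → 24, wraps to 0 = a, carry into square.
Longitude square 2; +1 → 3.
Latitude subsquare k = 10; +1 → 11 = l.

RM32al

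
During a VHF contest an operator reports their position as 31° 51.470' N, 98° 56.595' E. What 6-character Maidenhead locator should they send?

NM91lu

Add 180° to longitude and 90° to latitude: 278.9433, 121.8578.
Field: 278.9433/20 → 13 → N, 121.8578/10 → 12 → M; chars NM.
Square: 18.9433/2 → 9, 1.8578/1 → 1; chars 91.
Subsquare: 0.9433/0.0833333 → 11 → l, 0.8578/0.0416667 → 20 → u; chars lu.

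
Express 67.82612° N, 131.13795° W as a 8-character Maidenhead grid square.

Add 180° to longitude and 90° to latitude: 48.86205, 157.82612.
Field (20°×10°, letters A–R): 48.86205/20 → 2 → C, 157.82612/10 → 15 → P; chars CP.
Square (2°×1°, digits 0–9): 8.86205/2 → 4, 7.82612/1 → 7; chars 47.
Subsquare (5′×2.5′, letters a–x): 0.86205/0.0833333 → 10 → k, 0.82612/0.0416667 → 19 → t; chars kt.
Extended square (30″×15″, digits 0–9): 0.02872/0.00833333 → 3, 0.03445/0.00416667 → 8; chars 38.

CP47kt38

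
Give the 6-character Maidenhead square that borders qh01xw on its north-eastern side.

Longitude subsquare x = 23; +1 → 24, wraps to 0 = a, carry into square.
Longitude square 0; +1 → 1.
Latitude subsquare w = 22; +1 → 23 = x.

QH11ax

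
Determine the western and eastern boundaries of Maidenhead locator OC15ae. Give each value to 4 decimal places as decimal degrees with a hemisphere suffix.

Field O=14, C=2: +14·20° lon, +2·10° lat → SW at lon 100°, lat -70°.
Square 1, 5: +1·2° lon, +5·1° lat → SW at lon 102°, lat -65°.
Subsquare a=0, e=4: +0·0.0833333° lon, +4·0.0416667° lat → SW at lon 102°, lat -64.8333°.
Cell spans 0.0833333° lon × 0.0416667° lat.
west 102.0000° E, east 102.0833° E.

102.0000° E, 102.0833° E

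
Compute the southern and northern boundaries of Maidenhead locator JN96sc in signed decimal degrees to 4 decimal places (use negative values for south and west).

Field J=9, N=13: +9·20° lon, +13·10° lat → SW at lon 0°, lat 40°.
Square 9, 6: +9·2° lon, +6·1° lat → SW at lon 18°, lat 46°.
Subsquare s=18, c=2: +18·0.0833333° lon, +2·0.0416667° lat → SW at lon 19.5°, lat 46.0833°.
Cell spans 0.0833333° lon × 0.0416667° lat.
south 46.0833, north 46.1250.

46.0833, 46.1250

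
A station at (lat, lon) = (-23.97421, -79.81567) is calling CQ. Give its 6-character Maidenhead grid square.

Shift to the Maidenhead origin (180°W, 90°S): lon 100.1843, lat 66.0258.
Field: 100.1843/20 → 5 → F, 66.0258/10 → 6 → G; chars FG.
Square: 0.1843/2 → 0, 6.0258/1 → 6; chars 06.
Subsquare: 0.1843/0.0833333 → 2 → c, 0.0258/0.0416667 → 0 → a; chars ca.

FG06ca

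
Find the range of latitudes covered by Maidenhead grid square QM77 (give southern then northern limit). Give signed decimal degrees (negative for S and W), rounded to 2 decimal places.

37.00, 38.00

Field Q=16, M=12: +16·20° lon, +12·10° lat → SW at lon 140°, lat 30°.
Square 7, 7: +7·2° lon, +7·1° lat → SW at lon 154°, lat 37°.
Cell spans 2° lon × 1° lat.
south 37.00, north 38.00.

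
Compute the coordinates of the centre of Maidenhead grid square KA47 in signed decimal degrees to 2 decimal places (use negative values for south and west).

-82.50, 29.00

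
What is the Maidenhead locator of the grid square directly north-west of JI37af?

JI27xg

Longitude subsquare a = 0; −1 → -1, wraps to 23 = x, carry into square.
Longitude square 3; −1 → 2.
Latitude subsquare f = 5; +1 → 6 = g.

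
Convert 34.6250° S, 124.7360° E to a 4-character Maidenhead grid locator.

PF25

Offset from 180°W / 90°S: lon 304.74°, lat 55.38°.
Field (20°×10°, letters A–R): lon ⌊304.74/20⌋ = 15 → P; lat ⌊55.38/10⌋ = 5 → F.
Square (2°×1°, digits 0–9): lon ⌊4.74/2⌋ = 2; lat ⌊5.38/1⌋ = 5.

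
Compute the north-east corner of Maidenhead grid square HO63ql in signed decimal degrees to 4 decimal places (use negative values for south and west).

Field H=7, O=14: +7·20° lon, +14·10° lat → SW at lon -40°, lat 50°.
Square 6, 3: +6·2° lon, +3·1° lat → SW at lon -28°, lat 53°.
Subsquare q=16, l=11: +16·0.0833333° lon, +11·0.0416667° lat → SW at lon -26.6667°, lat 53.4583°.
Cell spans 0.0833333° lon × 0.0416667° lat. NE corner is SW corner plus one full cell.
latitude 53.5000, longitude -26.5833.

53.5000, -26.5833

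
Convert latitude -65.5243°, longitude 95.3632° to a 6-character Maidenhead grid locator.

NC74ql

Add 180° to longitude and 90° to latitude: 275.3632, 24.4757.
Field: lon ⌊275.3632/20⌋ = 13 → N; lat ⌊24.4757/10⌋ = 2 → C.
Square: lon ⌊15.3632/2⌋ = 7; lat ⌊4.4757/1⌋ = 4.
Subsquare: lon ⌊1.3632/0.0833333⌋ = 16 → q; lat ⌊0.4757/0.0416667⌋ = 11 → l.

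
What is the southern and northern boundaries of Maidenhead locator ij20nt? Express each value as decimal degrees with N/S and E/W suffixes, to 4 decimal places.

0.7917° N, 0.8333° N

Field I=8, J=9: +8·20° lon, +9·10° lat → SW at lon -20°, lat 0°.
Square 2, 0: +2·2° lon, +0·1° lat → SW at lon -16°, lat 0°.
Subsquare n=13, t=19: +13·0.0833333° lon, +19·0.0416667° lat → SW at lon -14.9167°, lat 0.791667°.
Cell spans 0.0833333° lon × 0.0416667° lat.
south 0.7917° N, north 0.8333° N.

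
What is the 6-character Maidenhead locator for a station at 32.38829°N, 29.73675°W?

HM52dj

Shift to the Maidenhead origin (180°W, 90°S): lon 150.2632, lat 122.3883.
Field: 150.2632/20 → 7 → H, 122.3883/10 → 12 → M; chars HM.
Square: 10.2632/2 → 5, 2.3883/1 → 2; chars 52.
Subsquare: 0.2632/0.0833333 → 3 → d, 0.3883/0.0416667 → 9 → j; chars dj.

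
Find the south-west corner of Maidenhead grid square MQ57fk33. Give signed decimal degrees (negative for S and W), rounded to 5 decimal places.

77.42917, 70.44167

Field M=12, Q=16: +12·20° lon, +16·10° lat → SW at lon 60°, lat 70°.
Square 5, 7: +5·2° lon, +7·1° lat → SW at lon 70°, lat 77°.
Subsquare f=5, k=10: +5·0.0833333° lon, +10·0.0416667° lat → SW at lon 70.4167°, lat 77.4167°.
Extended square 3, 3: +3·0.00833333° lon, +3·0.00416667° lat → SW at lon 70.4417°, lat 77.4292°.
latitude 77.42917, longitude 70.44167.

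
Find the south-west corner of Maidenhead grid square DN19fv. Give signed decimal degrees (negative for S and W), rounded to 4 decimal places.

49.8750, -117.5833

Field D=3, N=13: +3·20° lon, +13·10° lat → SW at lon -120°, lat 40°.
Square 1, 9: +1·2° lon, +9·1° lat → SW at lon -118°, lat 49°.
Subsquare f=5, v=21: +5·0.0833333° lon, +21·0.0416667° lat → SW at lon -117.583°, lat 49.875°.
latitude 49.8750, longitude -117.5833.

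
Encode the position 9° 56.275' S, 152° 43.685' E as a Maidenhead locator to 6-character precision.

QI60ib

Shift to the Maidenhead origin (180°W, 90°S): lon 332.7281, lat 80.0621.
Field: 332.7281/20 → 16 → Q, 80.0621/10 → 8 → I; chars QI.
Square: 12.7281/2 → 6, 0.0621/1 → 0; chars 60.
Subsquare: 0.7281/0.0833333 → 8 → i, 0.0621/0.0416667 → 1 → b; chars ib.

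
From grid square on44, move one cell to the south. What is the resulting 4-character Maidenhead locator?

ON43

Latitude square 4; −1 → 3.
The longitude characters are unchanged.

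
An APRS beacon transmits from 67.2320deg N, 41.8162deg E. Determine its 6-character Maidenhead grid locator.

LP07vf

Add 180° to longitude and 90° to latitude: 221.8162, 157.2320.
Field (20°×10°, letters A–R): 221.8162/20 → 11 → L, 157.2320/10 → 15 → P; chars LP.
Square (2°×1°, digits 0–9): 1.8162/2 → 0, 7.2320/1 → 7; chars 07.
Subsquare (5′×2.5′, letters a–x): 1.8162/0.0833333 → 21 → v, 0.2320/0.0416667 → 5 → f; chars vf.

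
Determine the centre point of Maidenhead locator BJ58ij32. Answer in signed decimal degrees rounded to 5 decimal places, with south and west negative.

8.38542, -149.30417

Field B=1, J=9: +1·20° lon, +9·10° lat → SW at lon -160°, lat 0°.
Square 5, 8: +5·2° lon, +8·1° lat → SW at lon -150°, lat 8°.
Subsquare i=8, j=9: +8·0.0833333° lon, +9·0.0416667° lat → SW at lon -149.333°, lat 8.375°.
Extended square 3, 2: +3·0.00833333° lon, +2·0.00416667° lat → SW at lon -149.308°, lat 8.38333°.
Cell spans 0.00833333° lon × 0.00416667° lat. Centre is SW corner plus half of each.
latitude 8.38542, longitude -149.30417.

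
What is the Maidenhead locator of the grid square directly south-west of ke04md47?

Longitude extended square 4; −1 → 3.
Latitude extended square 7; −1 → 6.

KE04md36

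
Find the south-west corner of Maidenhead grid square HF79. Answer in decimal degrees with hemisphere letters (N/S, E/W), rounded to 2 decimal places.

Field H=7, F=5: +7·20° lon, +5·10° lat → SW at lon -40°, lat -40°.
Square 7, 9: +7·2° lon, +9·1° lat → SW at lon -26°, lat -31°.
latitude 31.00° S, longitude 26.00° W.

31.00° S, 26.00° W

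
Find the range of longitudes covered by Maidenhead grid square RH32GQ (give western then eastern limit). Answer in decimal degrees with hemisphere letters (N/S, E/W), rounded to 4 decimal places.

166.5000° E, 166.5833° E

Field R=17, H=7: +17·20° lon, +7·10° lat → SW at lon 160°, lat -20°.
Square 3, 2: +3·2° lon, +2·1° lat → SW at lon 166°, lat -18°.
Subsquare g=6, q=16: +6·0.0833333° lon, +16·0.0416667° lat → SW at lon 166.5°, lat -17.3333°.
Cell spans 0.0833333° lon × 0.0416667° lat.
west 166.5000° E, east 166.5833° E.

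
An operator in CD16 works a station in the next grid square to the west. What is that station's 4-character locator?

Longitude square 1; −1 → 0.
The latitude characters are unchanged.

CD06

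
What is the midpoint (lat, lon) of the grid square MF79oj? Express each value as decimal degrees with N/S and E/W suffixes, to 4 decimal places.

Field M=12, F=5: +12·20° lon, +5·10° lat → SW at lon 60°, lat -40°.
Square 7, 9: +7·2° lon, +9·1° lat → SW at lon 74°, lat -31°.
Subsquare o=14, j=9: +14·0.0833333° lon, +9·0.0416667° lat → SW at lon 75.1667°, lat -30.625°.
Cell spans 0.0833333° lon × 0.0416667° lat. Centre is SW corner plus half of each.
latitude 30.6042° S, longitude 75.2083° E.

30.6042° S, 75.2083° E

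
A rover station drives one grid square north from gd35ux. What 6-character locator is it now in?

GD36ua

Latitude subsquare x = 23; +1 → 24, wraps to 0 = a, carry into square.
Latitude square 5; +1 → 6.
The longitude characters are unchanged.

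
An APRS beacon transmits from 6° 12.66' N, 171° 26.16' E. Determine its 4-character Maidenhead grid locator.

Shift to the Maidenhead origin (180°W, 90°S): lon 351.44, lat 96.21.
Field: lon ⌊351.44/20⌋ = 17 → R; lat ⌊96.21/10⌋ = 9 → J.
Square: lon ⌊11.44/2⌋ = 5; lat ⌊6.21/1⌋ = 6.

RJ56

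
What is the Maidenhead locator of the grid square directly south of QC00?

Latitude square 0; −1 → -1, wraps to 9, carry into field.
Latitude field C = 2; −1 → 1 = B.
The longitude characters are unchanged.

QB09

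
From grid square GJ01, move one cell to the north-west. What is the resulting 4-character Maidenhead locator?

FJ92

Longitude square 0; −1 → -1, wraps to 9, carry into field.
Longitude field G = 6; −1 → 5 = F.
Latitude square 1; +1 → 2.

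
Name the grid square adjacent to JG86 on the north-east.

JG97

Longitude square 8; +1 → 9.
Latitude square 6; +1 → 7.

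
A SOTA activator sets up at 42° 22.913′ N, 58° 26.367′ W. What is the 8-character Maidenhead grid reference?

GN02sj71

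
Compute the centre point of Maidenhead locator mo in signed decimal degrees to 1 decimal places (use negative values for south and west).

55.0, 70.0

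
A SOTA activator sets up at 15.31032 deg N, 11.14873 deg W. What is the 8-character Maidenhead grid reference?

Add 180° to longitude and 90° to latitude: 168.85127, 105.31032.
Field: lon ⌊168.85127/20⌋ = 8 → I; lat ⌊105.31032/10⌋ = 10 → K.
Square: lon ⌊8.85127/2⌋ = 4; lat ⌊5.31032/1⌋ = 5.
Subsquare: lon ⌊0.85127/0.0833333⌋ = 10 → k; lat ⌊0.31032/0.0416667⌋ = 7 → h.
Extended square: lon ⌊0.01794/0.00833333⌋ = 2; lat ⌊0.01865/0.00416667⌋ = 4.

IK45kh24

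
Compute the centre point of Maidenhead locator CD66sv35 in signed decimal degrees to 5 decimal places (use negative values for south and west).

-53.10208, -126.47083

Field C=2, D=3: +2·20° lon, +3·10° lat → SW at lon -140°, lat -60°.
Square 6, 6: +6·2° lon, +6·1° lat → SW at lon -128°, lat -54°.
Subsquare s=18, v=21: +18·0.0833333° lon, +21·0.0416667° lat → SW at lon -126.5°, lat -53.125°.
Extended square 3, 5: +3·0.00833333° lon, +5·0.00416667° lat → SW at lon -126.475°, lat -53.1042°.
Cell spans 0.00833333° lon × 0.00416667° lat. Centre is SW corner plus half of each.
latitude -53.10208, longitude -126.47083.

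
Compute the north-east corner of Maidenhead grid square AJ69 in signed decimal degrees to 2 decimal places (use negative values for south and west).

Field A=0, J=9: +0·20° lon, +9·10° lat → SW at lon -180°, lat 0°.
Square 6, 9: +6·2° lon, +9·1° lat → SW at lon -168°, lat 9°.
Cell spans 2° lon × 1° lat. NE corner is SW corner plus one full cell.
latitude 10.00, longitude -166.00.

10.00, -166.00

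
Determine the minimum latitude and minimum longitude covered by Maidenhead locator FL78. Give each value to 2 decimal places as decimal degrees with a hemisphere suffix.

Field F=5, L=11: +5·20° lon, +11·10° lat → SW at lon -80°, lat 20°.
Square 7, 8: +7·2° lon, +8·1° lat → SW at lon -66°, lat 28°.
latitude 28.00° N, longitude 66.00° W.

28.00° N, 66.00° W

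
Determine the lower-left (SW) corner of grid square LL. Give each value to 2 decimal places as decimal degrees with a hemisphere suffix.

Field L=11, L=11: +11·20° lon, +11·10° lat → SW at lon 40°, lat 20°.
latitude 20.00° N, longitude 40.00° E.

20.00° N, 40.00° E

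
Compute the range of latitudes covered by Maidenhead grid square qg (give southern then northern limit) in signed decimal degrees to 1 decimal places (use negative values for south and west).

Field Q=16, G=6: +16·20° lon, +6·10° lat → SW at lon 140°, lat -30°.
Cell spans 20° lon × 10° lat.
south -30.0, north -20.0.

-30.0, -20.0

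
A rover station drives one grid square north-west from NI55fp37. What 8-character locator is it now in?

Longitude extended square 3; −1 → 2.
Latitude extended square 7; +1 → 8.

NI55fp28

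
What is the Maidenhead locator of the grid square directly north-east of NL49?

NM50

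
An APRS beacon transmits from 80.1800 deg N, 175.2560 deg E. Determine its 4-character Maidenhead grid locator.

RR70

Add 180° to longitude and 90° to latitude: 355.26, 170.18.
Field: lon ⌊355.26/20⌋ = 17 → R; lat ⌊170.18/10⌋ = 17 → R.
Square: lon ⌊15.26/2⌋ = 7; lat ⌊0.18/1⌋ = 0.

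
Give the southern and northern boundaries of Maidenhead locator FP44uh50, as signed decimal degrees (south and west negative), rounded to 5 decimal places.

Field F=5, P=15: +5·20° lon, +15·10° lat → SW at lon -80°, lat 60°.
Square 4, 4: +4·2° lon, +4·1° lat → SW at lon -72°, lat 64°.
Subsquare u=20, h=7: +20·0.0833333° lon, +7·0.0416667° lat → SW at lon -70.3333°, lat 64.2917°.
Extended square 5, 0: +5·0.00833333° lon, +0·0.00416667° lat → SW at lon -70.2917°, lat 64.2917°.
Cell spans 0.00833333° lon × 0.00416667° lat.
south 64.29167, north 64.29583.

64.29167, 64.29583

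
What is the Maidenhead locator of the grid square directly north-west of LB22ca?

LB22bb

Longitude subsquare c = 2; −1 → 1 = b.
Latitude subsquare a = 0; +1 → 1 = b.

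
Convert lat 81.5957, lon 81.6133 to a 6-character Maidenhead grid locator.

NR01to

Add 180° to longitude and 90° to latitude: 261.6133, 171.5957.
Field: lon ⌊261.6133/20⌋ = 13 → N; lat ⌊171.5957/10⌋ = 17 → R.
Square: lon ⌊1.6133/2⌋ = 0; lat ⌊1.5957/1⌋ = 1.
Subsquare: lon ⌊1.6133/0.0833333⌋ = 19 → t; lat ⌊0.5957/0.0416667⌋ = 14 → o.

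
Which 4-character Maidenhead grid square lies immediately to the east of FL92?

GL02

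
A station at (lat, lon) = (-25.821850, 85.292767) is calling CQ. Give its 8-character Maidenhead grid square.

Add 180° to longitude and 90° to latitude: 265.29277, 64.17815.
Field (20°×10°, letters A–R): lon ⌊265.29277/20⌋ = 13 → N; lat ⌊64.17815/10⌋ = 6 → G.
Square (2°×1°, digits 0–9): lon ⌊5.29277/2⌋ = 2; lat ⌊4.17815/1⌋ = 4.
Subsquare (5′×2.5′, letters a–x): lon ⌊1.29277/0.0833333⌋ = 15 → p; lat ⌊0.17815/0.0416667⌋ = 4 → e.
Extended square (30″×15″, digits 0–9): lon ⌊0.04277/0.00833333⌋ = 5; lat ⌊0.01148/0.00416667⌋ = 2.

NG24pe52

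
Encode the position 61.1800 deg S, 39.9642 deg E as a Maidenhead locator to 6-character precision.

KC98xt

Shift to the Maidenhead origin (180°W, 90°S): lon 219.9642, lat 28.8200.
Field: lon ⌊219.9642/20⌋ = 10 → K; lat ⌊28.8200/10⌋ = 2 → C.
Square: lon ⌊19.9642/2⌋ = 9; lat ⌊8.8200/1⌋ = 8.
Subsquare: lon ⌊1.9642/0.0833333⌋ = 23 → x; lat ⌊0.8200/0.0416667⌋ = 19 → t.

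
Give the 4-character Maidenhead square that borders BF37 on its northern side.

BF38

Latitude square 7; +1 → 8.
The longitude characters are unchanged.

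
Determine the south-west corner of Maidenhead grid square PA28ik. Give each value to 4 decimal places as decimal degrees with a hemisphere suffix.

81.5833° S, 124.6667° E

Field P=15, A=0: +15·20° lon, +0·10° lat → SW at lon 120°, lat -90°.
Square 2, 8: +2·2° lon, +8·1° lat → SW at lon 124°, lat -82°.
Subsquare i=8, k=10: +8·0.0833333° lon, +10·0.0416667° lat → SW at lon 124.667°, lat -81.5833°.
latitude 81.5833° S, longitude 124.6667° E.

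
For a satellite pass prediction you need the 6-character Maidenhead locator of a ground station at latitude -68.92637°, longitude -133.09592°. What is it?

Shift to the Maidenhead origin (180°W, 90°S): lon 46.9041, lat 21.0736.
Field: 46.9041/20 → 2 → C, 21.0736/10 → 2 → C; chars CC.
Square: 6.9041/2 → 3, 1.0736/1 → 1; chars 31.
Subsquare: 0.9041/0.0833333 → 10 → k, 0.0736/0.0416667 → 1 → b; chars kb.

CC31kb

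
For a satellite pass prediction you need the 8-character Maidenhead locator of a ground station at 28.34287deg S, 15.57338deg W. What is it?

Shift to the Maidenhead origin (180°W, 90°S): lon 164.42662, lat 61.65713.
Field: 164.42662/20 → 8 → I, 61.65713/10 → 6 → G; chars IG.
Square: 4.42662/2 → 2, 1.65713/1 → 1; chars 21.
Subsquare: 0.42662/0.0833333 → 5 → f, 0.65713/0.0416667 → 15 → p; chars fp.
Extended square: 0.00995/0.00833333 → 1, 0.03213/0.00416667 → 7; chars 17.

IG21fp17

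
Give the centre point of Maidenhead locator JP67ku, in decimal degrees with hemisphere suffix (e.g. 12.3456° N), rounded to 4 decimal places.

67.8542° N, 12.8750° E

Field J=9, P=15: +9·20° lon, +15·10° lat → SW at lon 0°, lat 60°.
Square 6, 7: +6·2° lon, +7·1° lat → SW at lon 12°, lat 67°.
Subsquare k=10, u=20: +10·0.0833333° lon, +20·0.0416667° lat → SW at lon 12.8333°, lat 67.8333°.
Cell spans 0.0833333° lon × 0.0416667° lat. Centre is SW corner plus half of each.
latitude 67.8542° N, longitude 12.8750° E.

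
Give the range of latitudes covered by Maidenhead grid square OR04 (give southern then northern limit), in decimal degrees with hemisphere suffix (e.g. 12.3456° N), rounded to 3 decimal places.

Field O=14, R=17: +14·20° lon, +17·10° lat → SW at lon 100°, lat 80°.
Square 0, 4: +0·2° lon, +4·1° lat → SW at lon 100°, lat 84°.
Cell spans 2° lon × 1° lat.
south 84.000° N, north 85.000° N.

84.000° N, 85.000° N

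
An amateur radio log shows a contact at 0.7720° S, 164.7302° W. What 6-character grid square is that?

AI79pf

Add 180° to longitude and 90° to latitude: 15.2698, 89.2280.
Field: lon ⌊15.2698/20⌋ = 0 → A; lat ⌊89.2280/10⌋ = 8 → I.
Square: lon ⌊15.2698/2⌋ = 7; lat ⌊9.2280/1⌋ = 9.
Subsquare: lon ⌊1.2698/0.0833333⌋ = 15 → p; lat ⌊0.2280/0.0416667⌋ = 5 → f.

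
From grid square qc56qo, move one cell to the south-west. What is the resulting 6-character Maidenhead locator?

QC56pn

Longitude subsquare q = 16; −1 → 15 = p.
Latitude subsquare o = 14; −1 → 13 = n.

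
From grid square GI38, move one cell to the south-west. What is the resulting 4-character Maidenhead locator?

Longitude square 3; −1 → 2.
Latitude square 8; −1 → 7.

GI27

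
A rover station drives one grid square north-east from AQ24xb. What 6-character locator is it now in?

AQ34ac

Longitude subsquare x = 23; +1 → 24, wraps to 0 = a, carry into square.
Longitude square 2; +1 → 3.
Latitude subsquare b = 1; +1 → 2 = c.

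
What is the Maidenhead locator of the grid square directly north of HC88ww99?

HC88wx90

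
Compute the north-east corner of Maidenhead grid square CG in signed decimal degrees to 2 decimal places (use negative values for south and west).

Field C=2, G=6: +2·20° lon, +6·10° lat → SW at lon -140°, lat -30°.
Cell spans 20° lon × 10° lat. NE corner is SW corner plus one full cell.
latitude -20.00, longitude -120.00.

-20.00, -120.00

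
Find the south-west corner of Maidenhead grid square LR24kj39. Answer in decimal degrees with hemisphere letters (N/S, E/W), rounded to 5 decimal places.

Field L=11, R=17: +11·20° lon, +17·10° lat → SW at lon 40°, lat 80°.
Square 2, 4: +2·2° lon, +4·1° lat → SW at lon 44°, lat 84°.
Subsquare k=10, j=9: +10·0.0833333° lon, +9·0.0416667° lat → SW at lon 44.8333°, lat 84.375°.
Extended square 3, 9: +3·0.00833333° lon, +9·0.00416667° lat → SW at lon 44.8583°, lat 84.4125°.
latitude 84.41250° N, longitude 44.85833° E.

84.41250° N, 44.85833° E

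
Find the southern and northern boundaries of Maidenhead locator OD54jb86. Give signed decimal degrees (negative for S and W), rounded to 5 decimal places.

-55.93333, -55.92917

Field O=14, D=3: +14·20° lon, +3·10° lat → SW at lon 100°, lat -60°.
Square 5, 4: +5·2° lon, +4·1° lat → SW at lon 110°, lat -56°.
Subsquare j=9, b=1: +9·0.0833333° lon, +1·0.0416667° lat → SW at lon 110.75°, lat -55.9583°.
Extended square 8, 6: +8·0.00833333° lon, +6·0.00416667° lat → SW at lon 110.817°, lat -55.9333°.
Cell spans 0.00833333° lon × 0.00416667° lat.
south -55.93333, north -55.92917.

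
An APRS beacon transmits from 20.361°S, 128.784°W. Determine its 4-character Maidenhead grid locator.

CG59

Add 180° to longitude and 90° to latitude: 51.22, 69.64.
Field (20°×10°, letters A–R): lon ⌊51.22/20⌋ = 2 → C; lat ⌊69.64/10⌋ = 6 → G.
Square (2°×1°, digits 0–9): lon ⌊11.22/2⌋ = 5; lat ⌊9.64/1⌋ = 9.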